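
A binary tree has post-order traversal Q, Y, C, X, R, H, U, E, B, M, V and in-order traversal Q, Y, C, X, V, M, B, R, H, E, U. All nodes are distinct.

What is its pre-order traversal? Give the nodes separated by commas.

The last element of post-order is the root; it splits in-order into left and right subtrees.
Root V: left subtree has 4 nodes {Q, Y, C, X}, right has 6 {M, B, R, H, E, U}.
  Root X: left subtree has 3 nodes {Q, Y, C}, right has 0 { }.
    Root C: left subtree has 2 nodes {Q, Y}, right has 0 { }.
      Root Y: left subtree has 1 node {Q}, right has 0 { }.
  Root M: left subtree has 0 nodes { }, right has 5 {B, R, H, E, U}.
    Root B: left subtree has 0 nodes { }, right has 4 {R, H, E, U}.
      Root E: left subtree has 2 nodes {R, H}, right has 1 {U}.
        Root H: left subtree has 1 node {R}, right has 0 { }.

V, X, C, Y, Q, M, B, E, H, R, U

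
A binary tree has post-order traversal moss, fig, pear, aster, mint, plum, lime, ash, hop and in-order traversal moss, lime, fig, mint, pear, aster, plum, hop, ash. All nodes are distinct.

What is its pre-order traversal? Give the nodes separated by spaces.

The last element of post-order is the root; it splits in-order into left and right subtrees.
Root hop: left subtree has 7 nodes {moss, lime, fig, mint, pear, aster, plum}, right has 1 {ash}.
  Root lime: left subtree has 1 node {moss}, right has 5 {fig, mint, pear, aster, plum}.
    Root plum: left subtree has 4 nodes {fig, mint, pear, aster}, right has 0 { }.
      Root mint: left subtree has 1 node {fig}, right has 2 {pear, aster}.
        Root aster: left subtree has 1 node {pear}, right has 0 { }.

hop lime moss plum mint fig aster pear ash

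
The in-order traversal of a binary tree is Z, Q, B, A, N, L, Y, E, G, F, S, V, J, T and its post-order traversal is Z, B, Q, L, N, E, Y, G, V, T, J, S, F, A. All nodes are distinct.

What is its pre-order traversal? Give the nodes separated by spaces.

A Q Z B F G Y N L E S J V T

The last element of post-order is the root; it splits in-order into left and right subtrees.
Root A: left subtree has 3 nodes {Z, Q, B}, right has 10 {N, L, Y, E, G, F, S, V, J, T}.
  Root Q: left subtree has 1 node {Z}, right has 1 {B}.
  Root F: left subtree has 5 nodes {N, L, Y, E, G}, right has 4 {S, V, J, T}.
    Root G: left subtree has 4 nodes {N, L, Y, E}, right has 0 { }.
      Root Y: left subtree has 2 nodes {N, L}, right has 1 {E}.
        Root N: left subtree has 0 nodes { }, right has 1 {L}.
    Root S: left subtree has 0 nodes { }, right has 3 {V, J, T}.
      Root J: left subtree has 1 node {V}, right has 1 {T}.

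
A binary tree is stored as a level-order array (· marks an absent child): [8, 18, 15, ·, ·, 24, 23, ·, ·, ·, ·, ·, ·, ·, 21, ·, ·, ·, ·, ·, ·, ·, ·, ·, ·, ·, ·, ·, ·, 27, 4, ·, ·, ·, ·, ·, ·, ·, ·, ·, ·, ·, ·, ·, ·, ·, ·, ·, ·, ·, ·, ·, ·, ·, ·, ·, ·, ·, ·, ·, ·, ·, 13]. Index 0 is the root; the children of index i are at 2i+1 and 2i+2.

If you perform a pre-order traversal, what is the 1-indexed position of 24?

4

Pre-order visits the node, then its left subtree, then its right subtree.
Visit 8.
At 8: go left to 18.
  18 is a leaf — visit 18.
At 8: go right to 15.
  Visit 15.
  At 15: go left to 24.
    24 is a leaf — visit 24.
  At 15: go right to 23.
    Visit 23.
    At 23: no left child.
    At 23: go right to 21.
      Visit 21.
      At 21: go left to 27.
        27 is a leaf — visit 27.
      At 21: go right to 4.
        Visit 4.
        At 4: no left child.
        At 4: go right to 13.
          13 is a leaf — visit 13.
Full pre-order sequence: 8, 18, 15, 24, 23, 21, 27, 4, 13.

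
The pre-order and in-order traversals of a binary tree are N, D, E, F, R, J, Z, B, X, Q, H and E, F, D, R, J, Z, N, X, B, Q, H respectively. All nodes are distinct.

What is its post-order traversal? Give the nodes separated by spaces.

F E Z J R D X H Q B N

The first element of pre-order is the root; it splits in-order into left and right subtrees.
Root N: left subtree has 6 nodes {E, F, D, R, J, Z}, right has 4 {X, B, Q, H}.
  Root D: left subtree has 2 nodes {E, F}, right has 3 {R, J, Z}.
    Root E: left subtree has 0 nodes { }, right has 1 {F}.
    Root R: left subtree has 0 nodes { }, right has 2 {J, Z}.
      Root J: left subtree has 0 nodes { }, right has 1 {Z}.
  Root B: left subtree has 1 node {X}, right has 2 {Q, H}.
    Root Q: left subtree has 0 nodes { }, right has 1 {H}.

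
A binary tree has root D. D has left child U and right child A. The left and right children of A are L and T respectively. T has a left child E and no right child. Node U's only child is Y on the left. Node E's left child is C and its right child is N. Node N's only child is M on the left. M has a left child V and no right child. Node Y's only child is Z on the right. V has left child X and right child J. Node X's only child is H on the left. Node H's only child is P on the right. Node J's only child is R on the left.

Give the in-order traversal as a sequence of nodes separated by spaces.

Y Z U D L A C E H P X V R J M N T

In-order visits the left subtree, then the node, then the right subtree.
At D: go left to U.
  At U: go left to Y.
    At Y: no left child.
    Visit Y.
    At Y: go right to Z.
      Z is a leaf — visit Z.
  Visit U.
  At U: no right child.
Visit D.
At D: go right to A.
  At A: go left to L.
    L is a leaf — visit L.
  Visit A.
  At A: go right to T.
    At T: go left to E.
      At E: go left to C.
        C is a leaf — visit C.
      Visit E.
      At E: go right to N.
        At N: go left to M.
          At M: go left to V.
            At V: go left to X.
              At X: go left to H.
                At H: no left child.
                Visit H.
                At H: go right to P.
                  P is a leaf — visit P.
              Visit X.
              At X: no right child.
            Visit V.
            At V: go right to J.
              At J: go left to R.
                R is a leaf — visit R.
              Visit J.
              At J: no right child.
          Visit M.
          At M: no right child.
        Visit N.
        At N: no right child.
    Visit T.
    At T: no right child.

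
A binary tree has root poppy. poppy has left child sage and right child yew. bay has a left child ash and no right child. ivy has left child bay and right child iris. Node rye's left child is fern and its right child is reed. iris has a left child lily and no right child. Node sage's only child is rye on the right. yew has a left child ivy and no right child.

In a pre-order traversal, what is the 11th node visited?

lily

Pre-order visits the node, then its left subtree, then its right subtree.
Visit poppy.
At poppy: go left to sage.
  Visit sage.
  At sage: no left child.
  At sage: go right to rye.
    Visit rye.
    At rye: go left to fern.
      fern is a leaf — visit fern.
    At rye: go right to reed.
      reed is a leaf — visit reed.
At poppy: go right to yew.
  Visit yew.
  At yew: go left to ivy.
    Visit ivy.
    At ivy: go left to bay.
      Visit bay.
      At bay: go left to ash.
        ash is a leaf — visit ash.
      At bay: no right child.
    At ivy: go right to iris.
      Visit iris.
      At iris: go left to lily.
        lily is a leaf — visit lily.
      At iris: no right child.
  At yew: no right child.
Full pre-order sequence: poppy, sage, rye, fern, reed, yew, ivy, bay, ash, iris, lily.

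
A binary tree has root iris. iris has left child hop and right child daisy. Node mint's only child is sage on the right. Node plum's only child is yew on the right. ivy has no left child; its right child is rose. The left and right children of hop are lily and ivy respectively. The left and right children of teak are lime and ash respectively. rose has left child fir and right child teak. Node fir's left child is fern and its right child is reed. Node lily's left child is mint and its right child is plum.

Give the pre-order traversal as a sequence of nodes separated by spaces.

iris hop lily mint sage plum yew ivy rose fir fern reed teak lime ash daisy

Pre-order visits the node, then its left subtree, then its right subtree.
Visit iris.
At iris: go left to hop.
  Visit hop.
  At hop: go left to lily.
    Visit lily.
    At lily: go left to mint.
      Visit mint.
      At mint: no left child.
      At mint: go right to sage.
        sage is a leaf — visit sage.
    At lily: go right to plum.
      Visit plum.
      At plum: no left child.
      At plum: go right to yew.
        yew is a leaf — visit yew.
  At hop: go right to ivy.
    Visit ivy.
    At ivy: no left child.
    At ivy: go right to rose.
      Visit rose.
      At rose: go left to fir.
        Visit fir.
        At fir: go left to fern.
          fern is a leaf — visit fern.
        At fir: go right to reed.
          reed is a leaf — visit reed.
      At rose: go right to teak.
        Visit teak.
        At teak: go left to lime.
          lime is a leaf — visit lime.
        At teak: go right to ash.
          ash is a leaf — visit ash.
At iris: go right to daisy.
  daisy is a leaf — visit daisy.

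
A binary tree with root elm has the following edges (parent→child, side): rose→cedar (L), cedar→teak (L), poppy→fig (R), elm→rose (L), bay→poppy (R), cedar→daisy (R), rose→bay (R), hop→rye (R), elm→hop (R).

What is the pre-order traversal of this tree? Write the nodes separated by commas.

Pre-order visits the node, then its left subtree, then its right subtree.
Visit elm.
At elm: go left to rose.
  Visit rose.
  At rose: go left to cedar.
    Visit cedar.
    At cedar: go left to teak.
      teak is a leaf — visit teak.
    At cedar: go right to daisy.
      daisy is a leaf — visit daisy.
  At rose: go right to bay.
    Visit bay.
    At bay: no left child.
    At bay: go right to poppy.
      Visit poppy.
      At poppy: no left child.
      At poppy: go right to fig.
        fig is a leaf — visit fig.
At elm: go right to hop.
  Visit hop.
  At hop: no left child.
  At hop: go right to rye.
    rye is a leaf — visit rye.

elm, rose, cedar, teak, daisy, bay, poppy, fig, hop, rye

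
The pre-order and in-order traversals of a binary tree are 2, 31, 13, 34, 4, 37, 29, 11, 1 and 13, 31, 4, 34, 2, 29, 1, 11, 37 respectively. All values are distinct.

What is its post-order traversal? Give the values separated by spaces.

The first element of pre-order is the root; it splits in-order into left and right subtrees.
Root 2: left subtree has 4 nodes {13, 31, 4, 34}, right has 4 {29, 1, 11, 37}.
  Root 31: left subtree has 1 node {13}, right has 2 {4, 34}.
    Root 34: left subtree has 1 node {4}, right has 0 { }.
  Root 37: left subtree has 3 nodes {29, 1, 11}, right has 0 { }.
    Root 29: left subtree has 0 nodes { }, right has 2 {1, 11}.
      Root 11: left subtree has 1 node {1}, right has 0 { }.

13 4 34 31 1 11 29 37 2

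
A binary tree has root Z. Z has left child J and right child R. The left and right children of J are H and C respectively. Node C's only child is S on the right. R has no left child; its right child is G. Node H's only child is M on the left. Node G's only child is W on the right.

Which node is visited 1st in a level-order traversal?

Z

Level-order visits nodes level by level from the root, left to right within each level.
Level 0: Z
Level 1: J, R
Level 2: H, C, G
Level 3: M, S, W
Full level-order sequence: Z, J, R, H, C, G, M, S, W.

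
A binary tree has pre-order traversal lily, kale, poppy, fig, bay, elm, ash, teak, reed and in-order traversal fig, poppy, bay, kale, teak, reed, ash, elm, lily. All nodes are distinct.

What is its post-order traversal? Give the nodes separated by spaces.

fig bay poppy reed teak ash elm kale lily

The first element of pre-order is the root; it splits in-order into left and right subtrees.
Root lily: left subtree has 8 nodes {fig, poppy, bay, kale, teak, reed, ash, elm}, right has 0 { }.
  Root kale: left subtree has 3 nodes {fig, poppy, bay}, right has 4 {teak, reed, ash, elm}.
    Root poppy: left subtree has 1 node {fig}, right has 1 {bay}.
    Root elm: left subtree has 3 nodes {teak, reed, ash}, right has 0 { }.
      Root ash: left subtree has 2 nodes {teak, reed}, right has 0 { }.
        Root teak: left subtree has 0 nodes { }, right has 1 {reed}.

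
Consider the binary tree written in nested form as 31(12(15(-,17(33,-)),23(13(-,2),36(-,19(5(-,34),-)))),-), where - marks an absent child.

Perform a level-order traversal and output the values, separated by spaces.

Level-order visits nodes level by level from the root, left to right within each level.
Level 0: 31
Level 1: 12
Level 2: 15, 23
Level 3: 17, 13, 36
Level 4: 33, 2, 19
Level 5: 5
Level 6: 34

31 12 15 23 17 13 36 33 2 19 5 34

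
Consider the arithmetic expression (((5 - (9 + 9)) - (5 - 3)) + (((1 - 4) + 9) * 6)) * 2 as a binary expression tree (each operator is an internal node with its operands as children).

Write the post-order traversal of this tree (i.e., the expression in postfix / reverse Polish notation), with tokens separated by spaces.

5 9 9 + - 5 3 - - 1 4 - 9 + 6 * + 2 *

Post-order on an expression tree gives postfix notation: for each operator, emit left operand, right operand, then the operator.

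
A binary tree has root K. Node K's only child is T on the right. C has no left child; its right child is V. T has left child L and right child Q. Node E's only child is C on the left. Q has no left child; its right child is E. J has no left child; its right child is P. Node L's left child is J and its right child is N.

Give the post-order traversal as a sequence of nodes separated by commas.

Post-order visits the left subtree, then the right subtree, then the node.
At K: no left child.
At K: go right to T.
  At T: go left to L.
    At L: go left to J.
      At J: no left child.
      At J: go right to P.
        P is a leaf — visit P.
      Visit J.
    At L: go right to N.
      N is a leaf — visit N.
    Visit L.
  At T: go right to Q.
    At Q: no left child.
    At Q: go right to E.
      At E: go left to C.
        At C: no left child.
        At C: go right to V.
          V is a leaf — visit V.
        Visit C.
      At E: no right child.
      Visit E.
    Visit Q.
  Visit T.
Visit K.

P, J, N, L, V, C, E, Q, T, K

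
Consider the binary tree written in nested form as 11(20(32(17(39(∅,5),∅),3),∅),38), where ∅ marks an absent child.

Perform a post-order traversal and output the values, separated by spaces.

Post-order visits the left subtree, then the right subtree, then the node.
At 11: go left to 20.
  At 20: go left to 32.
    At 32: go left to 17.
      At 17: go left to 39.
        At 39: no left child.
        At 39: go right to 5.
          5 is a leaf — visit 5.
        Visit 39.
      At 17: no right child.
      Visit 17.
    At 32: go right to 3.
      3 is a leaf — visit 3.
    Visit 32.
  At 20: no right child.
  Visit 20.
At 11: go right to 38.
  38 is a leaf — visit 38.
Visit 11.

5 39 17 3 32 20 38 11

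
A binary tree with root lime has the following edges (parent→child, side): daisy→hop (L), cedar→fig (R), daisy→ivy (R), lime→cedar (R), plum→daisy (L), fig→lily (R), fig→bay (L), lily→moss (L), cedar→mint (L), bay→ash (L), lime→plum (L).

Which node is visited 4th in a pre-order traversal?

Pre-order visits the node, then its left subtree, then its right subtree.
Visit lime.
At lime: go left to plum.
  Visit plum.
  At plum: go left to daisy.
    Visit daisy.
    At daisy: go left to hop.
      hop is a leaf — visit hop.
    At daisy: go right to ivy.
      ivy is a leaf — visit ivy.
  At plum: no right child.
At lime: go right to cedar.
  Visit cedar.
  At cedar: go left to mint.
    mint is a leaf — visit mint.
  At cedar: go right to fig.
    Visit fig.
    At fig: go left to bay.
      Visit bay.
      At bay: go left to ash.
        ash is a leaf — visit ash.
      At bay: no right child.
    At fig: go right to lily.
      Visit lily.
      At lily: go left to moss.
        moss is a leaf — visit moss.
      At lily: no right child.
Full pre-order sequence: lime, plum, daisy, hop, ivy, cedar, mint, fig, bay, ash, lily, moss.

hop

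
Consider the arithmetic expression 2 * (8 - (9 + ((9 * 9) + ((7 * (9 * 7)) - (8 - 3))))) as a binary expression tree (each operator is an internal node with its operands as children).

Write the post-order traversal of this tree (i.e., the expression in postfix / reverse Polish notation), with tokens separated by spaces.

Post-order on an expression tree gives postfix notation: for each operator, emit left operand, right operand, then the operator.

2 8 9 9 9 * 7 9 7 * * 8 3 - - + + - *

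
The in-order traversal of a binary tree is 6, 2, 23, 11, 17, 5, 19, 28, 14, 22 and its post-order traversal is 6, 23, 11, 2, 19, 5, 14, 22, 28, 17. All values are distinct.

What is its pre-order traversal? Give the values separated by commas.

17, 2, 6, 11, 23, 28, 5, 19, 22, 14

The last element of post-order is the root; it splits in-order into left and right subtrees.
Root 17: left subtree has 4 nodes {6, 2, 23, 11}, right has 5 {5, 19, 28, 14, 22}.
  Root 2: left subtree has 1 node {6}, right has 2 {23, 11}.
    Root 11: left subtree has 1 node {23}, right has 0 { }.
  Root 28: left subtree has 2 nodes {5, 19}, right has 2 {14, 22}.
    Root 5: left subtree has 0 nodes { }, right has 1 {19}.
    Root 22: left subtree has 1 node {14}, right has 0 { }.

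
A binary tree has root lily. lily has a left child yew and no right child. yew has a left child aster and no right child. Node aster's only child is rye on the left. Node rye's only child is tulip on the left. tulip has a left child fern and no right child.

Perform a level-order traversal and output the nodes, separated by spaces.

lily yew aster rye tulip fern

Level-order visits nodes level by level from the root, left to right within each level.
Level 0: lily
Level 1: yew
Level 2: aster
Level 3: rye
Level 4: tulip
Level 5: fern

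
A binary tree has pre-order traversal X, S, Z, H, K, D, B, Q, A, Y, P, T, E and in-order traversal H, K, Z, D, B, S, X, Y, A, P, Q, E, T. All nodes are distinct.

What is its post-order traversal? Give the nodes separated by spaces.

The first element of pre-order is the root; it splits in-order into left and right subtrees.
Root X: left subtree has 6 nodes {H, K, Z, D, B, S}, right has 6 {Y, A, P, Q, E, T}.
  Root S: left subtree has 5 nodes {H, K, Z, D, B}, right has 0 { }.
    Root Z: left subtree has 2 nodes {H, K}, right has 2 {D, B}.
      Root H: left subtree has 0 nodes { }, right has 1 {K}.
      Root D: left subtree has 0 nodes { }, right has 1 {B}.
  Root Q: left subtree has 3 nodes {Y, A, P}, right has 2 {E, T}.
    Root A: left subtree has 1 node {Y}, right has 1 {P}.
    Root T: left subtree has 1 node {E}, right has 0 { }.

K H B D Z S Y P A E T Q X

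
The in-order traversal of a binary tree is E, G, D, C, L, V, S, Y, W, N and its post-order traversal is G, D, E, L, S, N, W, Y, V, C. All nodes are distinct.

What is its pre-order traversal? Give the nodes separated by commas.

The last element of post-order is the root; it splits in-order into left and right subtrees.
Root C: left subtree has 3 nodes {E, G, D}, right has 6 {L, V, S, Y, W, N}.
  Root E: left subtree has 0 nodes { }, right has 2 {G, D}.
    Root D: left subtree has 1 node {G}, right has 0 { }.
  Root V: left subtree has 1 node {L}, right has 4 {S, Y, W, N}.
    Root Y: left subtree has 1 node {S}, right has 2 {W, N}.
      Root W: left subtree has 0 nodes { }, right has 1 {N}.

C, E, D, G, V, L, Y, S, W, N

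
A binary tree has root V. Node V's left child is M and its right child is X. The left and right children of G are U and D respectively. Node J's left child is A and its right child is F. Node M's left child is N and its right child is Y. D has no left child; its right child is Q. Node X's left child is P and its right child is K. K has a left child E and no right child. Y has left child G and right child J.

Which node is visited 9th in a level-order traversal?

J

Level-order visits nodes level by level from the root, left to right within each level.
Level 0: V
Level 1: M, X
Level 2: N, Y, P, K
Level 3: G, J, E
Level 4: U, D, A, F
Level 5: Q
Full level-order sequence: V, M, X, N, Y, P, K, G, J, E, U, D, A, F, Q.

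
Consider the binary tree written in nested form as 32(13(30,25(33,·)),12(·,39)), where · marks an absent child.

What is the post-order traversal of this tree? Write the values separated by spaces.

30 33 25 13 39 12 32

Post-order visits the left subtree, then the right subtree, then the node.
At 32: go left to 13.
  At 13: go left to 30.
    30 is a leaf — visit 30.
  At 13: go right to 25.
    At 25: go left to 33.
      33 is a leaf — visit 33.
    At 25: no right child.
    Visit 25.
  Visit 13.
At 32: go right to 12.
  At 12: no left child.
  At 12: go right to 39.
    39 is a leaf — visit 39.
  Visit 12.
Visit 32.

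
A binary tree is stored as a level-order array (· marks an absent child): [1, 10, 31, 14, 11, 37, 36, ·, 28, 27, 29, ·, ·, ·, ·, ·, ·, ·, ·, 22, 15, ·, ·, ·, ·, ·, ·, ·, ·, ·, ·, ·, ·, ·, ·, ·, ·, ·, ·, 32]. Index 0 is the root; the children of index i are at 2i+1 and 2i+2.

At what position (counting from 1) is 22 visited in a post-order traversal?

4

Post-order visits the left subtree, then the right subtree, then the node.
At 1: go left to 10.
  At 10: go left to 14.
    At 14: no left child.
    At 14: go right to 28.
      28 is a leaf — visit 28.
    Visit 14.
  At 10: go right to 11.
    At 11: go left to 27.
      At 27: go left to 22.
        At 22: go left to 32.
          32 is a leaf — visit 32.
        At 22: no right child.
        Visit 22.
      At 27: go right to 15.
        15 is a leaf — visit 15.
      Visit 27.
    At 11: go right to 29.
      29 is a leaf — visit 29.
    Visit 11.
  Visit 10.
At 1: go right to 31.
  At 31: go left to 37.
    37 is a leaf — visit 37.
  At 31: go right to 36.
    36 is a leaf — visit 36.
  Visit 31.
Visit 1.
Full post-order sequence: 28, 14, 32, 22, 15, 27, 29, 11, 10, 37, 36, 31, 1.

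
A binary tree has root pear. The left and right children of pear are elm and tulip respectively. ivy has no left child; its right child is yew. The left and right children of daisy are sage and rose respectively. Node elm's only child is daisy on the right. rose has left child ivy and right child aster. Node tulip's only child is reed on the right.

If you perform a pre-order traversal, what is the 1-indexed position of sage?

4

Pre-order visits the node, then its left subtree, then its right subtree.
Visit pear.
At pear: go left to elm.
  Visit elm.
  At elm: no left child.
  At elm: go right to daisy.
    Visit daisy.
    At daisy: go left to sage.
      sage is a leaf — visit sage.
    At daisy: go right to rose.
      Visit rose.
      At rose: go left to ivy.
        Visit ivy.
        At ivy: no left child.
        At ivy: go right to yew.
          yew is a leaf — visit yew.
      At rose: go right to aster.
        aster is a leaf — visit aster.
At pear: go right to tulip.
  Visit tulip.
  At tulip: no left child.
  At tulip: go right to reed.
    reed is a leaf — visit reed.
Full pre-order sequence: pear, elm, daisy, sage, rose, ivy, yew, aster, tulip, reed.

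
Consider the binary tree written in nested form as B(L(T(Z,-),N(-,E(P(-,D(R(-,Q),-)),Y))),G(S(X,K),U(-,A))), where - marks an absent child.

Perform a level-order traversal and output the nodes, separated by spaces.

Level-order visits nodes level by level from the root, left to right within each level.
Level 0: B
Level 1: L, G
Level 2: T, N, S, U
Level 3: Z, E, X, K, A
Level 4: P, Y
Level 5: D
Level 6: R
Level 7: Q

B L G T N S U Z E X K A P Y D R Q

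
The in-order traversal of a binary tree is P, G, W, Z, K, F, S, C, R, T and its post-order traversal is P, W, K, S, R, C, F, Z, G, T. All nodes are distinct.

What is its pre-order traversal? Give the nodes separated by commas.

T, G, P, Z, W, F, K, C, S, R

The last element of post-order is the root; it splits in-order into left and right subtrees.
Root T: left subtree has 9 nodes {P, G, W, Z, K, F, S, C, R}, right has 0 { }.
  Root G: left subtree has 1 node {P}, right has 7 {W, Z, K, F, S, C, R}.
    Root Z: left subtree has 1 node {W}, right has 5 {K, F, S, C, R}.
      Root F: left subtree has 1 node {K}, right has 3 {S, C, R}.
        Root C: left subtree has 1 node {S}, right has 1 {R}.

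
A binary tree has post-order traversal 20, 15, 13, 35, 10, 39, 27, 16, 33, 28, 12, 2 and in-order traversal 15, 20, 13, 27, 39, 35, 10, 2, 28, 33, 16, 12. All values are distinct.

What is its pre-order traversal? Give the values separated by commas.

The last element of post-order is the root; it splits in-order into left and right subtrees.
Root 2: left subtree has 7 nodes {15, 20, 13, 27, 39, 35, 10}, right has 4 {28, 33, 16, 12}.
  Root 27: left subtree has 3 nodes {15, 20, 13}, right has 3 {39, 35, 10}.
    Root 13: left subtree has 2 nodes {15, 20}, right has 0 { }.
      Root 15: left subtree has 0 nodes { }, right has 1 {20}.
    Root 39: left subtree has 0 nodes { }, right has 2 {35, 10}.
      Root 10: left subtree has 1 node {35}, right has 0 { }.
  Root 12: left subtree has 3 nodes {28, 33, 16}, right has 0 { }.
    Root 28: left subtree has 0 nodes { }, right has 2 {33, 16}.
      Root 33: left subtree has 0 nodes { }, right has 1 {16}.

2, 27, 13, 15, 20, 39, 10, 35, 12, 28, 33, 16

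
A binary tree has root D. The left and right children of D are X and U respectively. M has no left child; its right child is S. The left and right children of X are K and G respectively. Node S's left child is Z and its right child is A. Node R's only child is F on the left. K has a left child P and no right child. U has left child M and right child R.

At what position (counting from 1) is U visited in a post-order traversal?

11

Post-order visits the left subtree, then the right subtree, then the node.
At D: go left to X.
  At X: go left to K.
    At K: go left to P.
      P is a leaf — visit P.
    At K: no right child.
    Visit K.
  At X: go right to G.
    G is a leaf — visit G.
  Visit X.
At D: go right to U.
  At U: go left to M.
    At M: no left child.
    At M: go right to S.
      At S: go left to Z.
        Z is a leaf — visit Z.
      At S: go right to A.
        A is a leaf — visit A.
      Visit S.
    Visit M.
  At U: go right to R.
    At R: go left to F.
      F is a leaf — visit F.
    At R: no right child.
    Visit R.
  Visit U.
Visit D.
Full post-order sequence: P, K, G, X, Z, A, S, M, F, R, U, D.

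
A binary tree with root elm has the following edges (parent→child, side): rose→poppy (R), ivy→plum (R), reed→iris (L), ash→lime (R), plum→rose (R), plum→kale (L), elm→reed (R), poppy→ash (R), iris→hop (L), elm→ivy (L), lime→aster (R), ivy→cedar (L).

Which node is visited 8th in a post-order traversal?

plum

Post-order visits the left subtree, then the right subtree, then the node.
At elm: go left to ivy.
  At ivy: go left to cedar.
    cedar is a leaf — visit cedar.
  At ivy: go right to plum.
    At plum: go left to kale.
      kale is a leaf — visit kale.
    At plum: go right to rose.
      At rose: no left child.
      At rose: go right to poppy.
        At poppy: no left child.
        At poppy: go right to ash.
          At ash: no left child.
          At ash: go right to lime.
            At lime: no left child.
            At lime: go right to aster.
              aster is a leaf — visit aster.
            Visit lime.
          Visit ash.
        Visit poppy.
      Visit rose.
    Visit plum.
  Visit ivy.
At elm: go right to reed.
  At reed: go left to iris.
    At iris: go left to hop.
      hop is a leaf — visit hop.
    At iris: no right child.
    Visit iris.
  At reed: no right child.
  Visit reed.
Visit elm.
Full post-order sequence: cedar, kale, aster, lime, ash, poppy, rose, plum, ivy, hop, iris, reed, elm.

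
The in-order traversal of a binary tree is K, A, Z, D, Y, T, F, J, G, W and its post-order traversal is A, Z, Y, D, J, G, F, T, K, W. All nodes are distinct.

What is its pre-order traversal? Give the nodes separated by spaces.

W K T D Z A Y F G J

The last element of post-order is the root; it splits in-order into left and right subtrees.
Root W: left subtree has 9 nodes {K, A, Z, D, Y, T, F, J, G}, right has 0 { }.
  Root K: left subtree has 0 nodes { }, right has 8 {A, Z, D, Y, T, F, J, G}.
    Root T: left subtree has 4 nodes {A, Z, D, Y}, right has 3 {F, J, G}.
      Root D: left subtree has 2 nodes {A, Z}, right has 1 {Y}.
        Root Z: left subtree has 1 node {A}, right has 0 { }.
      Root F: left subtree has 0 nodes { }, right has 2 {J, G}.
        Root G: left subtree has 1 node {J}, right has 0 { }.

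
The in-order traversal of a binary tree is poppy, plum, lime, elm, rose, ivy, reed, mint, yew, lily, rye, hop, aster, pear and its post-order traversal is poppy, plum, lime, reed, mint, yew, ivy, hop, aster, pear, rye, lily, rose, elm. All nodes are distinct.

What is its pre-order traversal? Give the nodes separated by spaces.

elm lime plum poppy rose lily ivy yew mint reed rye pear aster hop

The last element of post-order is the root; it splits in-order into left and right subtrees.
Root elm: left subtree has 3 nodes {poppy, plum, lime}, right has 10 {rose, ivy, reed, mint, yew, lily, rye, hop, aster, pear}.
  Root lime: left subtree has 2 nodes {poppy, plum}, right has 0 { }.
    Root plum: left subtree has 1 node {poppy}, right has 0 { }.
  Root rose: left subtree has 0 nodes { }, right has 9 {ivy, reed, mint, yew, lily, rye, hop, aster, pear}.
    Root lily: left subtree has 4 nodes {ivy, reed, mint, yew}, right has 4 {rye, hop, aster, pear}.
      Root ivy: left subtree has 0 nodes { }, right has 3 {reed, mint, yew}.
        Root yew: left subtree has 2 nodes {reed, mint}, right has 0 { }.
          Root mint: left subtree has 1 node {reed}, right has 0 { }.
      Root rye: left subtree has 0 nodes { }, right has 3 {hop, aster, pear}.
        Root pear: left subtree has 2 nodes {hop, aster}, right has 0 { }.
          Root aster: left subtree has 1 node {hop}, right has 0 { }.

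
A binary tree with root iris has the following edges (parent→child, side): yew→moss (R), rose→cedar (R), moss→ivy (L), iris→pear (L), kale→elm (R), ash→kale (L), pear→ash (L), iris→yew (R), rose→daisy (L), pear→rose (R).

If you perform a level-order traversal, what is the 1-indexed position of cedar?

9

Level-order visits nodes level by level from the root, left to right within each level.
Level 0: iris
Level 1: pear, yew
Level 2: ash, rose, moss
Level 3: kale, daisy, cedar, ivy
Level 4: elm
Full level-order sequence: iris, pear, yew, ash, rose, moss, kale, daisy, cedar, ivy, elm.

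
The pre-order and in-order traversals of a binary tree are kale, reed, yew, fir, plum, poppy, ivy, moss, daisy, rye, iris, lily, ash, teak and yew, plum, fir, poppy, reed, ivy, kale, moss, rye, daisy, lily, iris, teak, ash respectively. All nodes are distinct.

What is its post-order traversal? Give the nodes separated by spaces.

plum poppy fir yew ivy reed rye lily teak ash iris daisy moss kale

The first element of pre-order is the root; it splits in-order into left and right subtrees.
Root kale: left subtree has 6 nodes {yew, plum, fir, poppy, reed, ivy}, right has 7 {moss, rye, daisy, lily, iris, teak, ash}.
  Root reed: left subtree has 4 nodes {yew, plum, fir, poppy}, right has 1 {ivy}.
    Root yew: left subtree has 0 nodes { }, right has 3 {plum, fir, poppy}.
      Root fir: left subtree has 1 node {plum}, right has 1 {poppy}.
  Root moss: left subtree has 0 nodes { }, right has 6 {rye, daisy, lily, iris, teak, ash}.
    Root daisy: left subtree has 1 node {rye}, right has 4 {lily, iris, teak, ash}.
      Root iris: left subtree has 1 node {lily}, right has 2 {teak, ash}.
        Root ash: left subtree has 1 node {teak}, right has 0 { }.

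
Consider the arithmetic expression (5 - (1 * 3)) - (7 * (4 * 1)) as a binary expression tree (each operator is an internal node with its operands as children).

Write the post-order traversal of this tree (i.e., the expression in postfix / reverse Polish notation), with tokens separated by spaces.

Post-order on an expression tree gives postfix notation: for each operator, emit left operand, right operand, then the operator.

5 1 3 * - 7 4 1 * * -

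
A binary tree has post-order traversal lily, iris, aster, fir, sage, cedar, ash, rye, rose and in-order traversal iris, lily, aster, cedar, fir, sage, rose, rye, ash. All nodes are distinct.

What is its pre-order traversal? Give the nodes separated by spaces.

rose cedar aster iris lily sage fir rye ash

The last element of post-order is the root; it splits in-order into left and right subtrees.
Root rose: left subtree has 6 nodes {iris, lily, aster, cedar, fir, sage}, right has 2 {rye, ash}.
  Root cedar: left subtree has 3 nodes {iris, lily, aster}, right has 2 {fir, sage}.
    Root aster: left subtree has 2 nodes {iris, lily}, right has 0 { }.
      Root iris: left subtree has 0 nodes { }, right has 1 {lily}.
    Root sage: left subtree has 1 node {fir}, right has 0 { }.
  Root rye: left subtree has 0 nodes { }, right has 1 {ash}.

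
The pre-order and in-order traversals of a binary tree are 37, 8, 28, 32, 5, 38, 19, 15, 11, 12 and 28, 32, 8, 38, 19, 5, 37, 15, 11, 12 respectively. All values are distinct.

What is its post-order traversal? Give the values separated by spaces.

The first element of pre-order is the root; it splits in-order into left and right subtrees.
Root 37: left subtree has 6 nodes {28, 32, 8, 38, 19, 5}, right has 3 {15, 11, 12}.
  Root 8: left subtree has 2 nodes {28, 32}, right has 3 {38, 19, 5}.
    Root 28: left subtree has 0 nodes { }, right has 1 {32}.
    Root 5: left subtree has 2 nodes {38, 19}, right has 0 { }.
      Root 38: left subtree has 0 nodes { }, right has 1 {19}.
  Root 15: left subtree has 0 nodes { }, right has 2 {11, 12}.
    Root 11: left subtree has 0 nodes { }, right has 1 {12}.

32 28 19 38 5 8 12 11 15 37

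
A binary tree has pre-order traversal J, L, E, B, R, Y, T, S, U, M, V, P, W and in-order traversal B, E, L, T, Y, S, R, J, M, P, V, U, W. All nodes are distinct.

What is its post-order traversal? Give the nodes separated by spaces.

B E T S Y R L P V M W U J

The first element of pre-order is the root; it splits in-order into left and right subtrees.
Root J: left subtree has 7 nodes {B, E, L, T, Y, S, R}, right has 5 {M, P, V, U, W}.
  Root L: left subtree has 2 nodes {B, E}, right has 4 {T, Y, S, R}.
    Root E: left subtree has 1 node {B}, right has 0 { }.
    Root R: left subtree has 3 nodes {T, Y, S}, right has 0 { }.
      Root Y: left subtree has 1 node {T}, right has 1 {S}.
  Root U: left subtree has 3 nodes {M, P, V}, right has 1 {W}.
    Root M: left subtree has 0 nodes { }, right has 2 {P, V}.
      Root V: left subtree has 1 node {P}, right has 0 { }.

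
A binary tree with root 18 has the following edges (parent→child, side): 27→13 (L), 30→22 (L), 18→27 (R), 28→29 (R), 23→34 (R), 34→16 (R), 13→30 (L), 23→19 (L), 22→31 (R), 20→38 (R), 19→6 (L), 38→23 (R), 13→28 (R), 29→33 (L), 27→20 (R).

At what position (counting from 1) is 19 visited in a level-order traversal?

13

Level-order visits nodes level by level from the root, left to right within each level.
Level 0: 18
Level 1: 27
Level 2: 13, 20
Level 3: 30, 28, 38
Level 4: 22, 29, 23
Level 5: 31, 33, 19, 34
Level 6: 6, 16
Full level-order sequence: 18, 27, 13, 20, 30, 28, 38, 22, 29, 23, 31, 33, 19, 34, 6, 16.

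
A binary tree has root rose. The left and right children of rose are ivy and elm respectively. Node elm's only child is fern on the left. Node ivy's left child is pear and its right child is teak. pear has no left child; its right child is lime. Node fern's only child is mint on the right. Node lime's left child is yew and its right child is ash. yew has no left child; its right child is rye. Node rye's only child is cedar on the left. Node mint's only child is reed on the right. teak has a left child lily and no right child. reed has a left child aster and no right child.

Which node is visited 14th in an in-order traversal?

reed

In-order visits the left subtree, then the node, then the right subtree.
At rose: go left to ivy.
  At ivy: go left to pear.
    At pear: no left child.
    Visit pear.
    At pear: go right to lime.
      At lime: go left to yew.
        At yew: no left child.
        Visit yew.
        At yew: go right to rye.
          At rye: go left to cedar.
            cedar is a leaf — visit cedar.
          Visit rye.
          At rye: no right child.
      Visit lime.
      At lime: go right to ash.
        ash is a leaf — visit ash.
  Visit ivy.
  At ivy: go right to teak.
    At teak: go left to lily.
      lily is a leaf — visit lily.
    Visit teak.
    At teak: no right child.
Visit rose.
At rose: go right to elm.
  At elm: go left to fern.
    At fern: no left child.
    Visit fern.
    At fern: go right to mint.
      At mint: no left child.
      Visit mint.
      At mint: go right to reed.
        At reed: go left to aster.
          aster is a leaf — visit aster.
        Visit reed.
        At reed: no right child.
  Visit elm.
  At elm: no right child.
Full in-order sequence: pear, yew, cedar, rye, lime, ash, ivy, lily, teak, rose, fern, mint, aster, reed, elm.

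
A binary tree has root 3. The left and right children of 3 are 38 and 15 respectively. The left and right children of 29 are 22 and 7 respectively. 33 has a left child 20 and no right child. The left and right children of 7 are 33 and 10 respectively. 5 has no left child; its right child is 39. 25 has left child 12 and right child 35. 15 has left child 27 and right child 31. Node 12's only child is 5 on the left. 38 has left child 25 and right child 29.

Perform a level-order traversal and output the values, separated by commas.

3, 38, 15, 25, 29, 27, 31, 12, 35, 22, 7, 5, 33, 10, 39, 20

Level-order visits nodes level by level from the root, left to right within each level.
Level 0: 3
Level 1: 38, 15
Level 2: 25, 29, 27, 31
Level 3: 12, 35, 22, 7
Level 4: 5, 33, 10
Level 5: 39, 20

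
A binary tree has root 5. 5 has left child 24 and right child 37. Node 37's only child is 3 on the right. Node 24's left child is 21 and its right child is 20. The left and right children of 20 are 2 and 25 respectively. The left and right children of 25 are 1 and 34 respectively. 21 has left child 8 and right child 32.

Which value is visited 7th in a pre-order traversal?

Pre-order visits the node, then its left subtree, then its right subtree.
Visit 5.
At 5: go left to 24.
  Visit 24.
  At 24: go left to 21.
    Visit 21.
    At 21: go left to 8.
      8 is a leaf — visit 8.
    At 21: go right to 32.
      32 is a leaf — visit 32.
  At 24: go right to 20.
    Visit 20.
    At 20: go left to 2.
      2 is a leaf — visit 2.
    At 20: go right to 25.
      Visit 25.
      At 25: go left to 1.
        1 is a leaf — visit 1.
      At 25: go right to 34.
        34 is a leaf — visit 34.
At 5: go right to 37.
  Visit 37.
  At 37: no left child.
  At 37: go right to 3.
    3 is a leaf — visit 3.
Full pre-order sequence: 5, 24, 21, 8, 32, 20, 2, 25, 1, 34, 37, 3.

2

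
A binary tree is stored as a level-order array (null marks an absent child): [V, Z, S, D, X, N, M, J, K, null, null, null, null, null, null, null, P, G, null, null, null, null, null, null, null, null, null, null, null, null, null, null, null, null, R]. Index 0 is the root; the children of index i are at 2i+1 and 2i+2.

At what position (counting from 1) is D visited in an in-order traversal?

In-order visits the left subtree, then the node, then the right subtree.
At V: go left to Z.
  At Z: go left to D.
    At D: go left to J.
      At J: no left child.
      Visit J.
      At J: go right to P.
        At P: no left child.
        Visit P.
        At P: go right to R.
          R is a leaf — visit R.
    Visit D.
    At D: go right to K.
      At K: go left to G.
        G is a leaf — visit G.
      Visit K.
      At K: no right child.
  Visit Z.
  At Z: go right to X.
    X is a leaf — visit X.
Visit V.
At V: go right to S.
  At S: go left to N.
    N is a leaf — visit N.
  Visit S.
  At S: go right to M.
    M is a leaf — visit M.
Full in-order sequence: J, P, R, D, G, K, Z, X, V, N, S, M.

4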